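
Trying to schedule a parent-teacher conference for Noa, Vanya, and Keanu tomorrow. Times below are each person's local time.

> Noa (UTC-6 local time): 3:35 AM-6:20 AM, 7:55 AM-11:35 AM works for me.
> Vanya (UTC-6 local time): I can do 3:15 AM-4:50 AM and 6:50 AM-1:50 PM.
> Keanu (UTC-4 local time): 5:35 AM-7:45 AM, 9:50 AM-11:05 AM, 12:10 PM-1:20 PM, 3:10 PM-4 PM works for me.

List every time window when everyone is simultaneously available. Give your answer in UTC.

Noa in UTC: 09:35-12:20, 13:55-17:35 (add 6h to convert from UTC-6).
Vanya in UTC: 09:15-10:50, 12:50-19:50 (add 6h to convert from UTC-6).
Keanu in UTC: 09:35-11:45, 13:50-15:05, 16:10-17:20, 19:10-20:00 (add 4h to convert from UTC-4).
Noa ∩ Vanya: 09:35-10:50, 13:55-17:35.
Noa ∩ Vanya ∩ Keanu: 09:35-10:50, 13:55-15:05, 16:10-17:20.

09:35-10:50, 13:55-15:05, 16:10-17:20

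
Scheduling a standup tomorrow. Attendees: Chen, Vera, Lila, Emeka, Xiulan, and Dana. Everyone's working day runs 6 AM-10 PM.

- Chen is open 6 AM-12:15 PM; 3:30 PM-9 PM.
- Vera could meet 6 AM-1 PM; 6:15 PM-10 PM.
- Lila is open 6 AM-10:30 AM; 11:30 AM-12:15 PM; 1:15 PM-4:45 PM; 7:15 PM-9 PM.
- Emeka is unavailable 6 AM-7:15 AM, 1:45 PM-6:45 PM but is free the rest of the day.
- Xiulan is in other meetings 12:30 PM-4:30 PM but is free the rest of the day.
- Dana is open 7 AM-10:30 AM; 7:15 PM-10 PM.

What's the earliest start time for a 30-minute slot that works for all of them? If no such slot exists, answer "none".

Chen free: 06:00-12:15, 15:30-21:00.
Vera free: 06:00-13:00, 18:15-22:00.
Lila free: 06:00-10:30, 11:30-12:15, 13:15-16:45, 19:15-21:00.
Emeka free: 07:15-13:45, 18:45-22:00 (invert busy blocks within the working day).
Xiulan free: 06:00-12:30, 16:30-22:00 (invert busy blocks within the working day).
Dana free: 07:00-10:30, 19:15-22:00.
Chen ∩ Vera: 06:00-12:15, 18:15-21:00.
Chen ∩ Vera ∩ Lila: 06:00-10:30, 11:30-12:15, 19:15-21:00.
Chen ∩ Vera ∩ Lila ∩ Emeka: 07:15-10:30, 11:30-12:15, 19:15-21:00.
Chen ∩ Vera ∩ Lila ∩ Emeka ∩ Xiulan: 07:15-10:30, 11:30-12:15, 19:15-21:00.
Chen ∩ Vera ∩ Lila ∩ Emeka ∩ Xiulan ∩ Dana: 07:15-10:30, 19:15-21:00.
The first common window of at least 30 minutes is 07:15-10:30, so the earliest start is 07:15.

07:15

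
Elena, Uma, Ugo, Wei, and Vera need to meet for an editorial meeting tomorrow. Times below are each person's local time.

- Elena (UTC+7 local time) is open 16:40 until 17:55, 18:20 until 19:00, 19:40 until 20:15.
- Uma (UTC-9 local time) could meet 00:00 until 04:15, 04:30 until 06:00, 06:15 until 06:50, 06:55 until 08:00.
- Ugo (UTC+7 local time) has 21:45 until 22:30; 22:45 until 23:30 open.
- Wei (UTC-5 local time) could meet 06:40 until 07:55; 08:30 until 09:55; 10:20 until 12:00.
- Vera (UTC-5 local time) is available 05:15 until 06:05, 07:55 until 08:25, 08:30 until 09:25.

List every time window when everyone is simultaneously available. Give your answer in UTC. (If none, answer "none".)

none

Elena in UTC: 09:40-10:55, 11:20-12:00, 12:40-13:15 (subtract 7h to convert from UTC+7).
Uma in UTC: 09:00-13:15, 13:30-15:00, 15:15-15:50, 15:55-17:00 (add 9h to convert from UTC-9).
Ugo in UTC: 14:45-15:30, 15:45-16:30 (subtract 7h to convert from UTC+7).
Wei in UTC: 11:40-12:55, 13:30-14:55, 15:20-17:00 (add 5h to convert from UTC-5).
Vera in UTC: 10:15-11:05, 12:55-13:25, 13:30-14:25 (add 5h to convert from UTC-5).
Elena ∩ Uma: 09:40-10:55, 11:20-12:00, 12:40-13:15.
Elena ∩ Uma ∩ Ugo: ∅.
Elena ∩ Uma ∩ Ugo ∩ Wei: ∅.
Elena ∩ Uma ∩ Ugo ∩ Wei ∩ Vera: ∅.
There is no time when everyone is free.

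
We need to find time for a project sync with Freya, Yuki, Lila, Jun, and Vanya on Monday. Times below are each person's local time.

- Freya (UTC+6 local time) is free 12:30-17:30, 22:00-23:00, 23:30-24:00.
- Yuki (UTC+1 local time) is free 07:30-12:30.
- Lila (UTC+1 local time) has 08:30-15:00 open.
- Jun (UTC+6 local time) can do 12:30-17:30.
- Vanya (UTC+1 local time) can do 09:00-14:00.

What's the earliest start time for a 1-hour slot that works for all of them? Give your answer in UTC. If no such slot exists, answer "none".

08:00

Freya in UTC: 06:30-11:30, 16:00-17:00, 17:30-18:00 (subtract 6h to convert from UTC+6).
Yuki in UTC: 06:30-11:30 (subtract 1h to convert from UTC+1).
Lila in UTC: 07:30-14:00 (subtract 1h to convert from UTC+1).
Jun in UTC: 06:30-11:30 (subtract 6h to convert from UTC+6).
Vanya in UTC: 08:00-13:00 (subtract 1h to convert from UTC+1).
Freya ∩ Yuki: 06:30-11:30.
Freya ∩ Yuki ∩ Lila: 07:30-11:30.
Freya ∩ Yuki ∩ Lila ∩ Jun: 07:30-11:30.
Freya ∩ Yuki ∩ Lila ∩ Jun ∩ Vanya: 08:00-11:30.
The first common window of at least 60 minutes is 08:00-11:30, so the earliest start is 08:00.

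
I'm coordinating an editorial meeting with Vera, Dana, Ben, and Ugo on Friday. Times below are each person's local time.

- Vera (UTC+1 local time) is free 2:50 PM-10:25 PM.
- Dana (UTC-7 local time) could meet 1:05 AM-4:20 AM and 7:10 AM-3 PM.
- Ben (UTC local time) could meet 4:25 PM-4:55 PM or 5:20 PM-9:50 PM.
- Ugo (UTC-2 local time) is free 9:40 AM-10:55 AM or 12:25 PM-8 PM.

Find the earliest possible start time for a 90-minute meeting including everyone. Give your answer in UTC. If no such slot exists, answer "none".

Vera in UTC: 13:50-21:25 (subtract 1h to convert from UTC+1).
Dana in UTC: 08:05-11:20, 14:10-22:00 (add 7h to convert from UTC-7).
Ben in UTC: 16:25-16:55, 17:20-21:50.
Ugo in UTC: 11:40-12:55, 14:25-22:00 (add 2h to convert from UTC-2).
Vera ∩ Dana: 14:10-21:25.
Vera ∩ Dana ∩ Ben: 16:25-16:55, 17:20-21:25.
Vera ∩ Dana ∩ Ben ∩ Ugo: 16:25-16:55, 17:20-21:25.
Those are the intersection windows.
The first common window of at least 90 minutes is 17:20-21:25, so the earliest start is 17:20.

17:20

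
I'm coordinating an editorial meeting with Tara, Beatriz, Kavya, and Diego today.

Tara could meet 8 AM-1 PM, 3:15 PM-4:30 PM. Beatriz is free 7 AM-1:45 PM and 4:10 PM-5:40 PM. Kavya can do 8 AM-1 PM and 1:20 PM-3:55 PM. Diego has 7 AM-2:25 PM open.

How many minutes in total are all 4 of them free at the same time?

300

Tara ∩ Beatriz: 08:00-13:00, 16:10-16:30.
Tara ∩ Beatriz ∩ Kavya: 08:00-13:00.
Tara ∩ Beatriz ∩ Kavya ∩ Diego: 08:00-13:00.
So the common availability across everyone is 08:00-13:00.
That's a single block of 300 minutes.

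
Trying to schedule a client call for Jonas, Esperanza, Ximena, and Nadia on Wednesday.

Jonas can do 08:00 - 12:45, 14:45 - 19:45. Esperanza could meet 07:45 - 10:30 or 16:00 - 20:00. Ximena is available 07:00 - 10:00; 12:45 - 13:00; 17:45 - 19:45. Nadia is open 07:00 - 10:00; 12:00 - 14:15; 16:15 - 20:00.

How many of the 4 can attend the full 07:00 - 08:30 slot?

2

Ximena and Nadia can make the full 07:00-08:30 slot — that's 2.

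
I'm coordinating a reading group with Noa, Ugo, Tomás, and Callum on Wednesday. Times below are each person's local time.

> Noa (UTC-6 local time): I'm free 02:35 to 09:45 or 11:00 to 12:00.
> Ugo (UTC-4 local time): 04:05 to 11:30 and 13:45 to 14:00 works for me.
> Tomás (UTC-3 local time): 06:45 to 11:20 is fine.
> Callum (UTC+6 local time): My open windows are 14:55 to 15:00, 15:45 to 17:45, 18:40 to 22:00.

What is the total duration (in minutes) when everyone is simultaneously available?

220

Noa in UTC: 08:35-15:45, 17:00-18:00 (add 6h to convert from UTC-6).
Ugo in UTC: 08:05-15:30, 17:45-18:00 (add 4h to convert from UTC-4).
Tomás in UTC: 09:45-14:20 (add 3h to convert from UTC-3).
Callum in UTC: 08:55-09:00, 09:45-11:45, 12:40-16:00 (subtract 6h to convert from UTC+6).
Noa ∩ Ugo: 08:35-15:30, 17:45-18:00.
Noa ∩ Ugo ∩ Tomás: 09:45-14:20.
Noa ∩ Ugo ∩ Tomás ∩ Callum: 09:45-11:45, 12:40-14:20.
So the common availability across everyone is 09:45-11:45, 12:40-14:20.
Summing the common windows: 120 + 100 = 220 minutes.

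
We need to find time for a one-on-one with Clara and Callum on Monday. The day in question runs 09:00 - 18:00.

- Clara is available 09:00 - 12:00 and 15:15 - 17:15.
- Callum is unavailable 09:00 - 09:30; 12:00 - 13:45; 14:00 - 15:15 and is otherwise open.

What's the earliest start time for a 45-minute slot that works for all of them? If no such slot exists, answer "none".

09:30

Clara free: 09:00-12:00, 15:15-17:15.
Callum free: 09:30-12:00, 13:45-14:00, 15:15-18:00 (invert busy blocks within the working day).
Clara ∩ Callum: 09:30-12:00, 15:15-17:15.
The first common window of at least 45 minutes is 09:30-12:00, so the earliest start is 09:30.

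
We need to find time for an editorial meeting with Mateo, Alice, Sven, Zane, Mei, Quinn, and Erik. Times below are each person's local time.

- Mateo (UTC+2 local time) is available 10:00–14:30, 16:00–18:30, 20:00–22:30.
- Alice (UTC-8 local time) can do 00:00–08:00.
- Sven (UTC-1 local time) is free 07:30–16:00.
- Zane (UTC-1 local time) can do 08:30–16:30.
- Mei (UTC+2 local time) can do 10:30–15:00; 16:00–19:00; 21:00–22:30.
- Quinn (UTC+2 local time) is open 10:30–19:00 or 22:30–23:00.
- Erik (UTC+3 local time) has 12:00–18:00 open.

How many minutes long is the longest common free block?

180

Mateo in UTC: 08:00-12:30, 14:00-16:30, 18:00-20:30 (subtract 2h to convert from UTC+2).
Alice in UTC: 08:00-16:00 (add 8h to convert from UTC-8).
Sven in UTC: 08:30-17:00 (add 1h to convert from UTC-1).
Zane in UTC: 09:30-17:30 (add 1h to convert from UTC-1).
Mei in UTC: 08:30-13:00, 14:00-17:00, 19:00-20:30 (subtract 2h to convert from UTC+2).
Quinn in UTC: 08:30-17:00, 20:30-21:00 (subtract 2h to convert from UTC+2).
Erik in UTC: 09:00-15:00 (subtract 3h to convert from UTC+3).
Mateo ∩ Alice: 08:00-12:30, 14:00-16:00.
Mateo ∩ Alice ∩ Sven: 08:30-12:30, 14:00-16:00.
Mateo ∩ Alice ∩ Sven ∩ Zane: 09:30-12:30, 14:00-16:00.
Mateo ∩ Alice ∩ Sven ∩ Zane ∩ Mei: 09:30-12:30, 14:00-16:00.
Mateo ∩ Alice ∩ Sven ∩ Zane ∩ Mei ∩ Quinn: 09:30-12:30, 14:00-16:00.
Mateo ∩ Alice ∩ Sven ∩ Zane ∩ Mei ∩ Quinn ∩ Erik: 09:30-12:30, 14:00-15:00.
Those are the intersection windows.
The longest is 09:30-12:30 at 180 minutes.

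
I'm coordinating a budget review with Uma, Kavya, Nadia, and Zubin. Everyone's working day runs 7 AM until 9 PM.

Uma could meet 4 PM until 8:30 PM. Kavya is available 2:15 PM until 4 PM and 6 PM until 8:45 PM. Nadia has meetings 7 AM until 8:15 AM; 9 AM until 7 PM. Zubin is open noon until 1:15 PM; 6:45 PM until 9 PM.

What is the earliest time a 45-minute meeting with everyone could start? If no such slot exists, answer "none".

Uma free: 16:00-20:30.
Kavya free: 14:15-16:00, 18:00-20:45.
Nadia free: 08:15-09:00, 19:00-21:00 (invert busy blocks within the working day).
Zubin free: 12:00-13:15, 18:45-21:00.
Uma ∩ Kavya: 18:00-20:30.
Uma ∩ Kavya ∩ Nadia: 19:00-20:30.
Uma ∩ Kavya ∩ Nadia ∩ Zubin: 19:00-20:30.
Those are the intersection windows.
The first common window of at least 45 minutes is 19:00-20:30, so the earliest start is 19:00.

19:00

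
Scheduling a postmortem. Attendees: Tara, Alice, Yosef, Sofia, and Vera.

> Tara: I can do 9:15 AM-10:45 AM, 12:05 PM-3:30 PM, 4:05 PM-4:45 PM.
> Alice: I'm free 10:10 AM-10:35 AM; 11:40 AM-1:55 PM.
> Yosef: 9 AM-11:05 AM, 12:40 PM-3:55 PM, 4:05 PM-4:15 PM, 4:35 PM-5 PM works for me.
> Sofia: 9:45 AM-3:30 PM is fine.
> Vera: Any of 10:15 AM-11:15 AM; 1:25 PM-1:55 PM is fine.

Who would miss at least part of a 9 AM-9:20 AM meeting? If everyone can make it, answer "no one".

Alice, Sofia, Tara, Vera

Tara: not fully free for 09:00-09:20. Alice: not fully free for 09:00-09:20. Yosef: free for 09:00-09:20. Sofia: not fully free for 09:00-09:20. Vera: not fully free for 09:00-09:20.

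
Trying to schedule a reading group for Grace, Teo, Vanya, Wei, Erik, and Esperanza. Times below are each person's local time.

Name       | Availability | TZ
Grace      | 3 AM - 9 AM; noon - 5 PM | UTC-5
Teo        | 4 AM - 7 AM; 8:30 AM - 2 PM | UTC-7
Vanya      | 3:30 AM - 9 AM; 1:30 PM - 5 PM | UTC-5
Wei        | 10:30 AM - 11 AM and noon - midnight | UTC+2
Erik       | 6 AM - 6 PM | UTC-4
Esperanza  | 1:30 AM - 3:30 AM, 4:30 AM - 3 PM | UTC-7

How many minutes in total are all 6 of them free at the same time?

Grace in UTC: 08:00-14:00, 17:00-22:00 (add 5h to convert from UTC-5).
Teo in UTC: 11:00-14:00, 15:30-21:00 (add 7h to convert from UTC-7).
Vanya in UTC: 08:30-14:00, 18:30-22:00 (add 5h to convert from UTC-5).
Wei in UTC: 08:30-09:00, 10:00-22:00 (subtract 2h to convert from UTC+2).
Erik in UTC: 10:00-22:00 (add 4h to convert from UTC-4).
Esperanza in UTC: 08:30-10:30, 11:30-22:00 (add 7h to convert from UTC-7).
Grace ∩ Teo: 11:00-14:00, 17:00-21:00.
Grace ∩ Teo ∩ Vanya: 11:00-14:00, 18:30-21:00.
Grace ∩ Teo ∩ Vanya ∩ Wei: 11:00-14:00, 18:30-21:00.
Grace ∩ Teo ∩ Vanya ∩ Wei ∩ Erik: 11:00-14:00, 18:30-21:00.
Grace ∩ Teo ∩ Vanya ∩ Wei ∩ Erik ∩ Esperanza: 11:30-14:00, 18:30-21:00.
Summing the common windows: 150 + 150 = 300 minutes.

300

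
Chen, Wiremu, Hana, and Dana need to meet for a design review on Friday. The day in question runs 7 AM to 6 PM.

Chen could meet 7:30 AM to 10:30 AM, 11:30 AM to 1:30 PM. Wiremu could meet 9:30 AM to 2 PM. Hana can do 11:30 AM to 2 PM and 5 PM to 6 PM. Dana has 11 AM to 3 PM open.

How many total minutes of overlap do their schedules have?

120

Chen ∩ Wiremu: 09:30-10:30, 11:30-13:30.
Chen ∩ Wiremu ∩ Hana: 11:30-13:30.
Chen ∩ Wiremu ∩ Hana ∩ Dana: 11:30-13:30.
That's a single block of 120 minutes.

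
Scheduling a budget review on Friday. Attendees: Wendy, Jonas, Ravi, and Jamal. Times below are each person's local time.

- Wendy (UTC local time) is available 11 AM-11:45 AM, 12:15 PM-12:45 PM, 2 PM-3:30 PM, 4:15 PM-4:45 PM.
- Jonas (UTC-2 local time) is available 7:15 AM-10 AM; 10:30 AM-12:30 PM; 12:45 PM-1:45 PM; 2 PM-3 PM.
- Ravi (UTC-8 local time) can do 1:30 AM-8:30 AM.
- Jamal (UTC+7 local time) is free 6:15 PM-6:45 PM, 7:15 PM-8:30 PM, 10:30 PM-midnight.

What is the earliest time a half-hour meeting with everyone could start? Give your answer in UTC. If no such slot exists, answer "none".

Wendy in UTC: 11:00-11:45, 12:15-12:45, 14:00-15:30, 16:15-16:45.
Jonas in UTC: 09:15-12:00, 12:30-14:30, 14:45-15:45, 16:00-17:00 (add 2h to convert from UTC-2).
Ravi in UTC: 09:30-16:30 (add 8h to convert from UTC-8).
Jamal in UTC: 11:15-11:45, 12:15-13:30, 15:30-17:00 (subtract 7h to convert from UTC+7).
Wendy ∩ Jonas: 11:00-11:45, 12:30-12:45, 14:00-14:30, 14:45-15:30, 16:15-16:45.
Wendy ∩ Jonas ∩ Ravi: 11:00-11:45, 12:30-12:45, 14:00-14:30, 14:45-15:30, 16:15-16:30.
Wendy ∩ Jonas ∩ Ravi ∩ Jamal: 11:15-11:45, 12:30-12:45, 16:15-16:30.
The first common window of at least 30 minutes is 11:15-11:45, so the earliest start is 11:15.

11:15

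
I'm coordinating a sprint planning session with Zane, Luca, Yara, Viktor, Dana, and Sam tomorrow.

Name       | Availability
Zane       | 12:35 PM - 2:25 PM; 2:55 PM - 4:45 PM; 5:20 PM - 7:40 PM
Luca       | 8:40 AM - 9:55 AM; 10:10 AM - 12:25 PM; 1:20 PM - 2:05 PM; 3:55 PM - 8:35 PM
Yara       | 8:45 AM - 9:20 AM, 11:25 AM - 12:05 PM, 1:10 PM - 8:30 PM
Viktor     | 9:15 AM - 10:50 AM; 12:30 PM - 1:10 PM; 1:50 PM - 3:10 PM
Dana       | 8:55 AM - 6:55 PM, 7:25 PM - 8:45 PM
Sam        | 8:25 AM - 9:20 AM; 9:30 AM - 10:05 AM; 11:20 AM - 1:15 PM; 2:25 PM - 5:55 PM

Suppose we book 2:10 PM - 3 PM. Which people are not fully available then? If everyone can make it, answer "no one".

Luca, Sam, Zane

Zane: not fully free for 14:10-15:00. Luca: not fully free for 14:10-15:00. Yara: free for 14:10-15:00. Viktor: free for 14:10-15:00. Dana: free for 14:10-15:00. Sam: not fully free for 14:10-15:00.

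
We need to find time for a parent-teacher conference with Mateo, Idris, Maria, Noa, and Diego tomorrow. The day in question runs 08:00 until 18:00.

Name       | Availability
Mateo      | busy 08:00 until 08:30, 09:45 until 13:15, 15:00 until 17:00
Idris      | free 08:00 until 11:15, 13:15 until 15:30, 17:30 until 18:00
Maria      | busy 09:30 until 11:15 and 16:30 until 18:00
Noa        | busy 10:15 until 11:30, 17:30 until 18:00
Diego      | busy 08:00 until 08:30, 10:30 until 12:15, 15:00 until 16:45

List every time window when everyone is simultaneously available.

Mateo free: 08:30-09:45, 13:15-15:00, 17:00-18:00 (invert busy blocks within the working day).
Idris free: 08:00-11:15, 13:15-15:30, 17:30-18:00.
Maria free: 08:00-09:30, 11:15-16:30 (invert busy blocks within the working day).
Noa free: 08:00-10:15, 11:30-17:30 (invert busy blocks within the working day).
Diego free: 08:30-10:30, 12:15-15:00, 16:45-18:00 (invert busy blocks within the working day).
Mateo ∩ Idris: 08:30-09:45, 13:15-15:00, 17:30-18:00.
Mateo ∩ Idris ∩ Maria: 08:30-09:30, 13:15-15:00.
Mateo ∩ Idris ∩ Maria ∩ Noa: 08:30-09:30, 13:15-15:00.
Mateo ∩ Idris ∩ Maria ∩ Noa ∩ Diego: 08:30-09:30, 13:15-15:00.

08:30-09:30, 13:15-15:00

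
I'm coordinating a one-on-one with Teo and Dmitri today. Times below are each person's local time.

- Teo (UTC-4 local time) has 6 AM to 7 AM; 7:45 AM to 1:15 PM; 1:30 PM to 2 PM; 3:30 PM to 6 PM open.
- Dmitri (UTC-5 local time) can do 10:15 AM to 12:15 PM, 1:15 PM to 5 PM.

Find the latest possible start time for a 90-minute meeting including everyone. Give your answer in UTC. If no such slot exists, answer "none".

20:30

Teo in UTC: 10:00-11:00, 11:45-17:15, 17:30-18:00, 19:30-22:00 (add 4h to convert from UTC-4).
Dmitri in UTC: 15:15-17:15, 18:15-22:00 (add 5h to convert from UTC-5).
Teo ∩ Dmitri: 15:15-17:15, 19:30-22:00.
The last common window of at least 90 minutes is 19:30-22:00; a 90-minute meeting can start as late as 20:30 and still end by 22:00.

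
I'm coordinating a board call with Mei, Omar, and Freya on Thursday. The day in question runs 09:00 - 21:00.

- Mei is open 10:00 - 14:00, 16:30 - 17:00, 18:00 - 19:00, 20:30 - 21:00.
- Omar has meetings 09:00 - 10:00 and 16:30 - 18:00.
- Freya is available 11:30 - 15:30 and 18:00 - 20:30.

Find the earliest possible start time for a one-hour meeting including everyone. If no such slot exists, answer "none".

11:30

Mei free: 10:00-14:00, 16:30-17:00, 18:00-19:00, 20:30-21:00.
Omar free: 10:00-16:30, 18:00-21:00 (invert busy blocks within the working day).
Freya free: 11:30-15:30, 18:00-20:30.
Mei ∩ Omar: 10:00-14:00, 18:00-19:00, 20:30-21:00.
Mei ∩ Omar ∩ Freya: 11:30-14:00, 18:00-19:00.
Those are the intersection windows.
The first common window of at least 60 minutes is 11:30-14:00, so the earliest start is 11:30.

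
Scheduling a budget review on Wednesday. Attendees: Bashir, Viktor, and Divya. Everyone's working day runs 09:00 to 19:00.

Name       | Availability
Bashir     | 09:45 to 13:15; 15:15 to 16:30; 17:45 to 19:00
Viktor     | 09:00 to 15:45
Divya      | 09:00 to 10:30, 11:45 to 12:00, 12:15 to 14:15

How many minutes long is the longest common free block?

60

Bashir ∩ Viktor: 09:45-13:15, 15:15-15:45.
Bashir ∩ Viktor ∩ Divya: 09:45-10:30, 11:45-12:00, 12:15-13:15.
So the common availability across everyone is 09:45-10:30, 11:45-12:00, 12:15-13:15.
The longest is 12:15-13:15 at 60 minutes.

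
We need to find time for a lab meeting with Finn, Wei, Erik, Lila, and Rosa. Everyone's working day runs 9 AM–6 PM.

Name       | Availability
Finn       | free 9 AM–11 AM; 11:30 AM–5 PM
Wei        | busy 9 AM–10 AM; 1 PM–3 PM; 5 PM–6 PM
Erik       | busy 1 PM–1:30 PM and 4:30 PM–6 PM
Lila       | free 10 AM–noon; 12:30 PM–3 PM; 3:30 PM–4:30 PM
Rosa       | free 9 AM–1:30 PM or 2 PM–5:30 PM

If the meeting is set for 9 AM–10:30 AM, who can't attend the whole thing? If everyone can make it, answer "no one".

Lila, Wei

Finn free: 09:00-11:00, 11:30-17:00.
Wei free: 10:00-13:00, 15:00-17:00 (invert busy blocks within the working day).
Erik free: 09:00-13:00, 13:30-16:30 (invert busy blocks within the working day).
Lila free: 10:00-12:00, 12:30-15:00, 15:30-16:30.
Rosa free: 09:00-13:30, 14:00-17:30.
Finn: free for 09:00-10:30. Wei: not fully free for 09:00-10:30. Erik: free for 09:00-10:30. Lila: not fully free for 09:00-10:30. Rosa: free for 09:00-10:30.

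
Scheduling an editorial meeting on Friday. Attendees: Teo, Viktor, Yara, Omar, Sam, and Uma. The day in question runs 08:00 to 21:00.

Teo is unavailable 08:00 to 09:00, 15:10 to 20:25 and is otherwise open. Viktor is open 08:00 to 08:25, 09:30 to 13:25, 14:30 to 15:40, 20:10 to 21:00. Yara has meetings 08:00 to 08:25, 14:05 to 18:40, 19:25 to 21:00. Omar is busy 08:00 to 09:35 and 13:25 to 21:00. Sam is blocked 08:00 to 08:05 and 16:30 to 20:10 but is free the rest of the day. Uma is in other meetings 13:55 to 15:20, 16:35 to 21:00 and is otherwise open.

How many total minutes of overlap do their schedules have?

Teo free: 09:00-15:10, 20:25-21:00 (invert busy blocks within the working day).
Viktor free: 08:00-08:25, 09:30-13:25, 14:30-15:40, 20:10-21:00.
Yara free: 08:25-14:05, 18:40-19:25 (invert busy blocks within the working day).
Omar free: 09:35-13:25 (invert busy blocks within the working day).
Sam free: 08:05-16:30, 20:10-21:00 (invert busy blocks within the working day).
Uma free: 08:00-13:55, 15:20-16:35 (invert busy blocks within the working day).
Teo ∩ Viktor: 09:30-13:25, 14:30-15:10, 20:25-21:00.
Teo ∩ Viktor ∩ Yara: 09:30-13:25.
Teo ∩ Viktor ∩ Yara ∩ Omar: 09:35-13:25.
Teo ∩ Viktor ∩ Yara ∩ Omar ∩ Sam: 09:35-13:25.
Teo ∩ Viktor ∩ Yara ∩ Omar ∩ Sam ∩ Uma: 09:35-13:25.
That's a single block of 230 minutes.

230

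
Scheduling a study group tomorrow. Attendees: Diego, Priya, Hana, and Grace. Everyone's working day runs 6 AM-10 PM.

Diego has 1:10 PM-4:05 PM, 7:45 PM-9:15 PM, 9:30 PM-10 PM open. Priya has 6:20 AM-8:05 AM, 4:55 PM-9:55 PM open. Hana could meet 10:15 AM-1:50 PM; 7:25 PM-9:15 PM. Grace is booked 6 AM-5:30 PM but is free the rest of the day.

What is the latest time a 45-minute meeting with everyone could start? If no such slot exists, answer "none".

Diego free: 13:10-16:05, 19:45-21:15, 21:30-22:00.
Priya free: 06:20-08:05, 16:55-21:55.
Hana free: 10:15-13:50, 19:25-21:15.
Grace free: 17:30-22:00 (invert busy blocks within the working day).
Diego ∩ Priya: 19:45-21:15, 21:30-21:55.
Diego ∩ Priya ∩ Hana: 19:45-21:15.
Diego ∩ Priya ∩ Hana ∩ Grace: 19:45-21:15.
The last common window of at least 45 minutes is 19:45-21:15; a 45-minute meeting can start as late as 20:30 and still end by 21:15.

20:30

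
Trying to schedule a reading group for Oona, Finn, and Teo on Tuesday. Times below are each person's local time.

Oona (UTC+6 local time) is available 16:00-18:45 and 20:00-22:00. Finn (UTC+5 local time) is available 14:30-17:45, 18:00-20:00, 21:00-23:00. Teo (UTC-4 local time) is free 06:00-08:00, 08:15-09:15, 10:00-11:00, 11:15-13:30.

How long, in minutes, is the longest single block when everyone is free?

Oona in UTC: 10:00-12:45, 14:00-16:00 (subtract 6h to convert from UTC+6).
Finn in UTC: 09:30-12:45, 13:00-15:00, 16:00-18:00 (subtract 5h to convert from UTC+5).
Teo in UTC: 10:00-12:00, 12:15-13:15, 14:00-15:00, 15:15-17:30 (add 4h to convert from UTC-4).
Oona ∩ Finn: 10:00-12:45, 14:00-15:00.
Oona ∩ Finn ∩ Teo: 10:00-12:00, 12:15-12:45, 14:00-15:00.
The longest is 10:00-12:00 at 120 minutes.

120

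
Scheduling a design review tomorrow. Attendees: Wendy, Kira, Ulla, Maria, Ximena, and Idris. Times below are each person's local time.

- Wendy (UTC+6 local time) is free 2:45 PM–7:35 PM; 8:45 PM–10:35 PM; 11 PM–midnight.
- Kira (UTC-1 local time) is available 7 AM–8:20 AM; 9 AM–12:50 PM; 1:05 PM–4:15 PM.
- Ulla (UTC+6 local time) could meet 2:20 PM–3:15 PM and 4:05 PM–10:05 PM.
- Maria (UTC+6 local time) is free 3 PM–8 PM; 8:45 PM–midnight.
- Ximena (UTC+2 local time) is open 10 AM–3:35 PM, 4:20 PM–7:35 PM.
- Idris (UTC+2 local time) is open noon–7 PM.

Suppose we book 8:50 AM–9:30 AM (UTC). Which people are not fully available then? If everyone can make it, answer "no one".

Idris, Kira, Maria, Ulla

Wendy in UTC: 08:45-13:35, 14:45-16:35, 17:00-18:00 (subtract 6h to convert from UTC+6).
Kira in UTC: 08:00-09:20, 10:00-13:50, 14:05-17:15 (add 1h to convert from UTC-1).
Ulla in UTC: 08:20-09:15, 10:05-16:05 (subtract 6h to convert from UTC+6).
Maria in UTC: 09:00-14:00, 14:45-18:00 (subtract 6h to convert from UTC+6).
Ximena in UTC: 08:00-13:35, 14:20-17:35 (subtract 2h to convert from UTC+2).
Idris in UTC: 10:00-17:00 (subtract 2h to convert from UTC+2).
Wendy: free for 08:50-09:30. Kira: not fully free for 08:50-09:30. Ulla: not fully free for 08:50-09:30. Maria: not fully free for 08:50-09:30. Ximena: free for 08:50-09:30. Idris: not fully free for 08:50-09:30.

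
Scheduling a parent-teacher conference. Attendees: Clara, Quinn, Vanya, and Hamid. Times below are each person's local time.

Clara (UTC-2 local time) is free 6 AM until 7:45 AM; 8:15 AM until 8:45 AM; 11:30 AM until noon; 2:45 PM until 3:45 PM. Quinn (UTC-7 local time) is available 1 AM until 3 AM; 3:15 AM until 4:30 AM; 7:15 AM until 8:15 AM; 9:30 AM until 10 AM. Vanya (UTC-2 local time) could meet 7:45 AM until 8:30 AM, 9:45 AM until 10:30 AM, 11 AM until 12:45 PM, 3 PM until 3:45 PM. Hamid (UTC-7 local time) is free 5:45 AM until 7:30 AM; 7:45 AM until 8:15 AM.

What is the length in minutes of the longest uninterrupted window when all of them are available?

Clara in UTC: 08:00-09:45, 10:15-10:45, 13:30-14:00, 16:45-17:45 (add 2h to convert from UTC-2).
Quinn in UTC: 08:00-10:00, 10:15-11:30, 14:15-15:15, 16:30-17:00 (add 7h to convert from UTC-7).
Vanya in UTC: 09:45-10:30, 11:45-12:30, 13:00-14:45, 17:00-17:45 (add 2h to convert from UTC-2).
Hamid in UTC: 12:45-14:30, 14:45-15:15 (add 7h to convert from UTC-7).
Clara ∩ Quinn: 08:00-09:45, 10:15-10:45, 16:45-17:00.
Clara ∩ Quinn ∩ Vanya: 10:15-10:30.
Clara ∩ Quinn ∩ Vanya ∩ Hamid: ∅.
There is no time when everyone is free.
No common window exists, so the longest block is 0 minutes.

0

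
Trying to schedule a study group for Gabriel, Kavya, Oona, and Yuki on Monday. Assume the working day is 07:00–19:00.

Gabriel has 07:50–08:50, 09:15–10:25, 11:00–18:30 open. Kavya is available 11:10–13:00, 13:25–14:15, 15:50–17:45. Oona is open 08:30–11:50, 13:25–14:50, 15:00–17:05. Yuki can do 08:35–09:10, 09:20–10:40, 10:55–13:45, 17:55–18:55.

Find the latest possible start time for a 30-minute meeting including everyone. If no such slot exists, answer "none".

Gabriel ∩ Kavya: 11:10-13:00, 13:25-14:15, 15:50-17:45.
Gabriel ∩ Kavya ∩ Oona: 11:10-11:50, 13:25-14:15, 15:50-17:05.
Gabriel ∩ Kavya ∩ Oona ∩ Yuki: 11:10-11:50, 13:25-13:45.
The last common window of at least 30 minutes is 11:10-11:50; a 30-minute meeting can start as late as 11:20 and still end by 11:50.

11:20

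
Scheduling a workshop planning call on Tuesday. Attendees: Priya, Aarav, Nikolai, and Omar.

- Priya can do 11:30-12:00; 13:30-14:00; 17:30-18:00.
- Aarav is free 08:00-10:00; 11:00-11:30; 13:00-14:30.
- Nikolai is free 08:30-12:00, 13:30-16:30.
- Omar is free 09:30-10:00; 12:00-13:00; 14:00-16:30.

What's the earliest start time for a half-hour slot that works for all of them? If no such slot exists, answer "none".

none

Priya ∩ Aarav: 13:30-14:00.
Priya ∩ Aarav ∩ Nikolai: 13:30-14:00.
Priya ∩ Aarav ∩ Nikolai ∩ Omar: ∅.
There is no time when everyone is free.
No common window is at least 30 minutes long.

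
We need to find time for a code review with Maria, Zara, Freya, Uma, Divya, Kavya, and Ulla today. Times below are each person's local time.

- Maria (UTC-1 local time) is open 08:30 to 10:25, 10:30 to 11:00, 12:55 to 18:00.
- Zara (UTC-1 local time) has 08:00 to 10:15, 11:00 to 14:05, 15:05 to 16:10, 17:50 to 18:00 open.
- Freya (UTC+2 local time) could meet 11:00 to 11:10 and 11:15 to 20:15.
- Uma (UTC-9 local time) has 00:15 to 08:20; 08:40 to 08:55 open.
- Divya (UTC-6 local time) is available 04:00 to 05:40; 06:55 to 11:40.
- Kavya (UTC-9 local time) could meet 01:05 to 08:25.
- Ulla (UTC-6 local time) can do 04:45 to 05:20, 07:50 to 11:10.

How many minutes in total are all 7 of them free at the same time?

Maria in UTC: 09:30-11:25, 11:30-12:00, 13:55-19:00 (add 1h to convert from UTC-1).
Zara in UTC: 09:00-11:15, 12:00-15:05, 16:05-17:10, 18:50-19:00 (add 1h to convert from UTC-1).
Freya in UTC: 09:00-09:10, 09:15-18:15 (subtract 2h to convert from UTC+2).
Uma in UTC: 09:15-17:20, 17:40-17:55 (add 9h to convert from UTC-9).
Divya in UTC: 10:00-11:40, 12:55-17:40 (add 6h to convert from UTC-6).
Kavya in UTC: 10:05-17:25 (add 9h to convert from UTC-9).
Ulla in UTC: 10:45-11:20, 13:50-17:10 (add 6h to convert from UTC-6).
Maria ∩ Zara: 09:30-11:15, 13:55-15:05, 16:05-17:10, 18:50-19:00.
Maria ∩ Zara ∩ Freya: 09:30-11:15, 13:55-15:05, 16:05-17:10.
Maria ∩ Zara ∩ Freya ∩ Uma: 09:30-11:15, 13:55-15:05, 16:05-17:10.
Maria ∩ Zara ∩ Freya ∩ Uma ∩ Divya: 10:00-11:15, 13:55-15:05, 16:05-17:10.
Maria ∩ Zara ∩ Freya ∩ Uma ∩ Divya ∩ Kavya: 10:05-11:15, 13:55-15:05, 16:05-17:10.
Maria ∩ Zara ∩ Freya ∩ Uma ∩ Divya ∩ Kavya ∩ Ulla: 10:45-11:15, 13:55-15:05, 16:05-17:10.
So the common availability across everyone is 10:45-11:15, 13:55-15:05, 16:05-17:10.
Summing the common windows: 30 + 70 + 65 = 165 minutes.

165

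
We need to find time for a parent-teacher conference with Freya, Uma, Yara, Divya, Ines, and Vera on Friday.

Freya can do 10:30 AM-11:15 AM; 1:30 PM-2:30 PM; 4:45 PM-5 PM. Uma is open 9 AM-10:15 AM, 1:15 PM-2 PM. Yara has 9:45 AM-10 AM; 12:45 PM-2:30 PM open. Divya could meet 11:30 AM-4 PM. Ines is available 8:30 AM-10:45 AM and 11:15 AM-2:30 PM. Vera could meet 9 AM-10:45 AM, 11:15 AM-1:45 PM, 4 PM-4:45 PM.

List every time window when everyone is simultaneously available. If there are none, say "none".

Freya ∩ Uma: 13:30-14:00.
Freya ∩ Uma ∩ Yara: 13:30-14:00.
Freya ∩ Uma ∩ Yara ∩ Divya: 13:30-14:00.
Freya ∩ Uma ∩ Yara ∩ Divya ∩ Ines: 13:30-14:00.
Freya ∩ Uma ∩ Yara ∩ Divya ∩ Ines ∩ Vera: 13:30-13:45.
Those are the intersection windows.

13:30-13:45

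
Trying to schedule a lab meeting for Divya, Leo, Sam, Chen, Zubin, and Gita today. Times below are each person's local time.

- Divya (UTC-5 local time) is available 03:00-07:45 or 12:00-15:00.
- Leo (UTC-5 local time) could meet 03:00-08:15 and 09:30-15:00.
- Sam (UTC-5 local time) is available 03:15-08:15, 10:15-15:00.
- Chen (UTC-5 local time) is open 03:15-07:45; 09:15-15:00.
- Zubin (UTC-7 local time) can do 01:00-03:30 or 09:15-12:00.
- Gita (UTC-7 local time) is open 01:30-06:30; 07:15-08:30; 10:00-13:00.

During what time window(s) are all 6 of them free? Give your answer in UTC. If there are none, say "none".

Divya in UTC: 08:00-12:45, 17:00-20:00 (add 5h to convert from UTC-5).
Leo in UTC: 08:00-13:15, 14:30-20:00 (add 5h to convert from UTC-5).
Sam in UTC: 08:15-13:15, 15:15-20:00 (add 5h to convert from UTC-5).
Chen in UTC: 08:15-12:45, 14:15-20:00 (add 5h to convert from UTC-5).
Zubin in UTC: 08:00-10:30, 16:15-19:00 (add 7h to convert from UTC-7).
Gita in UTC: 08:30-13:30, 14:15-15:30, 17:00-20:00 (add 7h to convert from UTC-7).
Divya ∩ Leo: 08:00-12:45, 17:00-20:00.
Divya ∩ Leo ∩ Sam: 08:15-12:45, 17:00-20:00.
Divya ∩ Leo ∩ Sam ∩ Chen: 08:15-12:45, 17:00-20:00.
Divya ∩ Leo ∩ Sam ∩ Chen ∩ Zubin: 08:15-10:30, 17:00-19:00.
Divya ∩ Leo ∩ Sam ∩ Chen ∩ Zubin ∩ Gita: 08:30-10:30, 17:00-19:00.

08:30-10:30, 17:00-19:00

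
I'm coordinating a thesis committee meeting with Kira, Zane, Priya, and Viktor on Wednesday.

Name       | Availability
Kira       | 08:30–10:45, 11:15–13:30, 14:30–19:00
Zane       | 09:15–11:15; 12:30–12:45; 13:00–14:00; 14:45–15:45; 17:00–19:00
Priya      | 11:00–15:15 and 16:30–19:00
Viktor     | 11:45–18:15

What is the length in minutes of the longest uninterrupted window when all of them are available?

75

Kira ∩ Zane: 09:15-10:45, 12:30-12:45, 13:00-13:30, 14:45-15:45, 17:00-19:00.
Kira ∩ Zane ∩ Priya: 12:30-12:45, 13:00-13:30, 14:45-15:15, 17:00-19:00.
Kira ∩ Zane ∩ Priya ∩ Viktor: 12:30-12:45, 13:00-13:30, 14:45-15:15, 17:00-18:15.
The longest is 17:00-18:15 at 75 minutes.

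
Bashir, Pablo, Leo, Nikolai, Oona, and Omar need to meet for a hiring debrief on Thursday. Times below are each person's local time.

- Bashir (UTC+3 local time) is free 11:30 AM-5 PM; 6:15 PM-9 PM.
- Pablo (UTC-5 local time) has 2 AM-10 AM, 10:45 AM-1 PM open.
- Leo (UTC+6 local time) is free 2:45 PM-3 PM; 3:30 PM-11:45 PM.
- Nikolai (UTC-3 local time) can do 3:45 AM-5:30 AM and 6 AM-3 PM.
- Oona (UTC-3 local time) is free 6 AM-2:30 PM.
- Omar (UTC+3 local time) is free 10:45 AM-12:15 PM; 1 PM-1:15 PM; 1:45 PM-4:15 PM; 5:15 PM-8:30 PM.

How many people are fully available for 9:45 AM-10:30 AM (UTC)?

Bashir in UTC: 08:30-14:00, 15:15-18:00 (subtract 3h to convert from UTC+3).
Pablo in UTC: 07:00-15:00, 15:45-18:00 (add 5h to convert from UTC-5).
Leo in UTC: 08:45-09:00, 09:30-17:45 (subtract 6h to convert from UTC+6).
Nikolai in UTC: 06:45-08:30, 09:00-18:00 (add 3h to convert from UTC-3).
Oona in UTC: 09:00-17:30 (add 3h to convert from UTC-3).
Omar in UTC: 07:45-09:15, 10:00-10:15, 10:45-13:15, 14:15-17:30 (subtract 3h to convert from UTC+3).
Bashir, Pablo, Leo, Nikolai, and Oona can make the full 09:45-10:30 slot — that's 5.

5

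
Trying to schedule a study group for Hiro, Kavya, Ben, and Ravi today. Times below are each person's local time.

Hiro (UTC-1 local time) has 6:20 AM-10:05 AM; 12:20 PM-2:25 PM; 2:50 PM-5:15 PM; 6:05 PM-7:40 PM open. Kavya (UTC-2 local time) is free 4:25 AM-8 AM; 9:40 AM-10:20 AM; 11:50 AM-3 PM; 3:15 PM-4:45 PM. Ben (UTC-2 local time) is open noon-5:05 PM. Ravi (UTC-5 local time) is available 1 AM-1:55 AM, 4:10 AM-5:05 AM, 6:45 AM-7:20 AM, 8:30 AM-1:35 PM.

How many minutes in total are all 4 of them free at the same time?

Hiro in UTC: 07:20-11:05, 13:20-15:25, 15:50-18:15, 19:05-20:40 (add 1h to convert from UTC-1).
Kavya in UTC: 06:25-10:00, 11:40-12:20, 13:50-17:00, 17:15-18:45 (add 2h to convert from UTC-2).
Ben in UTC: 14:00-19:05 (add 2h to convert from UTC-2).
Ravi in UTC: 06:00-06:55, 09:10-10:05, 11:45-12:20, 13:30-18:35 (add 5h to convert from UTC-5).
Hiro ∩ Kavya: 07:20-10:00, 13:50-15:25, 15:50-17:00, 17:15-18:15.
Hiro ∩ Kavya ∩ Ben: 14:00-15:25, 15:50-17:00, 17:15-18:15.
Hiro ∩ Kavya ∩ Ben ∩ Ravi: 14:00-15:25, 15:50-17:00, 17:15-18:15.
Those are the intersection windows.
Summing the common windows: 85 + 70 + 60 = 215 minutes.

215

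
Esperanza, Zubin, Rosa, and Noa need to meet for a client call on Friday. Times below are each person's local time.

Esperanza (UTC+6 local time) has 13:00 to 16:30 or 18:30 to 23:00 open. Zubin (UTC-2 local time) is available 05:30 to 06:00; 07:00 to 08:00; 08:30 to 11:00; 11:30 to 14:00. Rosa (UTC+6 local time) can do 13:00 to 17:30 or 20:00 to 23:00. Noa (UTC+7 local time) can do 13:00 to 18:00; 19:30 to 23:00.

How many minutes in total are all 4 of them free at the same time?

Esperanza in UTC: 07:00-10:30, 12:30-17:00 (subtract 6h to convert from UTC+6).
Zubin in UTC: 07:30-08:00, 09:00-10:00, 10:30-13:00, 13:30-16:00 (add 2h to convert from UTC-2).
Rosa in UTC: 07:00-11:30, 14:00-17:00 (subtract 6h to convert from UTC+6).
Noa in UTC: 06:00-11:00, 12:30-16:00 (subtract 7h to convert from UTC+7).
Esperanza ∩ Zubin: 07:30-08:00, 09:00-10:00, 12:30-13:00, 13:30-16:00.
Esperanza ∩ Zubin ∩ Rosa: 07:30-08:00, 09:00-10:00, 14:00-16:00.
Esperanza ∩ Zubin ∩ Rosa ∩ Noa: 07:30-08:00, 09:00-10:00, 14:00-16:00.
Those are the intersection windows.
Summing the common windows: 30 + 60 + 120 = 210 minutes.

210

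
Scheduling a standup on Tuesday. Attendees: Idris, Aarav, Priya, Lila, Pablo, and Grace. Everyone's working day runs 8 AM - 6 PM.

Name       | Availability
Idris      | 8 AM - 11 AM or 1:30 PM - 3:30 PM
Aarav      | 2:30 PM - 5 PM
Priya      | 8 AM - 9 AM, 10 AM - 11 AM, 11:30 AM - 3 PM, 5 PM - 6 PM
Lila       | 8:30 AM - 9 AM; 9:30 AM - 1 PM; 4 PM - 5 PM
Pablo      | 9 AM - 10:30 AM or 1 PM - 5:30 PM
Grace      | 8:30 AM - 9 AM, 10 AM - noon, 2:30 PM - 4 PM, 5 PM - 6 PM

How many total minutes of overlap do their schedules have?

Idris ∩ Aarav: 14:30-15:30.
Idris ∩ Aarav ∩ Priya: 14:30-15:00.
Idris ∩ Aarav ∩ Priya ∩ Lila: ∅.
Idris ∩ Aarav ∩ Priya ∩ Lila ∩ Pablo: ∅.
Idris ∩ Aarav ∩ Priya ∩ Lila ∩ Pablo ∩ Grace: ∅.
There is no time when everyone is free.
There is no common window, so the total is 0 minutes.

0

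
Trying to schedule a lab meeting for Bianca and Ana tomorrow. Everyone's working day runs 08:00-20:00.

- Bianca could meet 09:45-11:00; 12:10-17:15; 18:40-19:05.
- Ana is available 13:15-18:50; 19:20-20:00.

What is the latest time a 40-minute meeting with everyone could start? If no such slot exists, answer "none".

Bianca ∩ Ana: 13:15-17:15, 18:40-18:50.
The last common window of at least 40 minutes is 13:15-17:15; a 40-minute meeting can start as late as 16:35 and still end by 17:15.

16:35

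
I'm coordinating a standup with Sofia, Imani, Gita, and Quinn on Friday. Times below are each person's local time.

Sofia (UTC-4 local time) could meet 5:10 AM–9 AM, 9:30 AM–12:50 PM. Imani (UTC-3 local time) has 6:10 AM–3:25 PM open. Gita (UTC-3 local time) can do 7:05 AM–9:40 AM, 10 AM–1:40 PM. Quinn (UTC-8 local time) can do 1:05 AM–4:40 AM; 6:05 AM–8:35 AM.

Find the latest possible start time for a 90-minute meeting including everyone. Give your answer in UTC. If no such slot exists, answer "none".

Sofia in UTC: 09:10-13:00, 13:30-16:50 (add 4h to convert from UTC-4).
Imani in UTC: 09:10-18:25 (add 3h to convert from UTC-3).
Gita in UTC: 10:05-12:40, 13:00-16:40 (add 3h to convert from UTC-3).
Quinn in UTC: 09:05-12:40, 14:05-16:35 (add 8h to convert from UTC-8).
Sofia ∩ Imani: 09:10-13:00, 13:30-16:50.
Sofia ∩ Imani ∩ Gita: 10:05-12:40, 13:30-16:40.
Sofia ∩ Imani ∩ Gita ∩ Quinn: 10:05-12:40, 14:05-16:35.
Those are the intersection windows.
The last common window of at least 90 minutes is 14:05-16:35; a 90-minute meeting can start as late as 15:05 and still end by 16:35.

15:05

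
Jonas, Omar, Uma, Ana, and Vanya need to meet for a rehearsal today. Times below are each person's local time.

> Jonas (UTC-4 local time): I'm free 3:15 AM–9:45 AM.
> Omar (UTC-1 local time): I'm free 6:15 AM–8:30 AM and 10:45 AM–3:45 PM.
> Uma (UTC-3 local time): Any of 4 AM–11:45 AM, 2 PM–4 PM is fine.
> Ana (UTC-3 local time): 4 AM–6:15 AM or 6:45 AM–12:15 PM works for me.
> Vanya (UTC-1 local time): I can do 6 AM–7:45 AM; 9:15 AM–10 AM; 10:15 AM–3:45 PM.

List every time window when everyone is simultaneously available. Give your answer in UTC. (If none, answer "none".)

07:15-08:45, 11:45-13:45

Jonas in UTC: 07:15-13:45 (add 4h to convert from UTC-4).
Omar in UTC: 07:15-09:30, 11:45-16:45 (add 1h to convert from UTC-1).
Uma in UTC: 07:00-14:45, 17:00-19:00 (add 3h to convert from UTC-3).
Ana in UTC: 07:00-09:15, 09:45-15:15 (add 3h to convert from UTC-3).
Vanya in UTC: 07:00-08:45, 10:15-11:00, 11:15-16:45 (add 1h to convert from UTC-1).
Jonas ∩ Omar: 07:15-09:30, 11:45-13:45.
Jonas ∩ Omar ∩ Uma: 07:15-09:30, 11:45-13:45.
Jonas ∩ Omar ∩ Uma ∩ Ana: 07:15-09:15, 11:45-13:45.
Jonas ∩ Omar ∩ Uma ∩ Ana ∩ Vanya: 07:15-08:45, 11:45-13:45.
So the common availability across everyone is 07:15-08:45, 11:45-13:45.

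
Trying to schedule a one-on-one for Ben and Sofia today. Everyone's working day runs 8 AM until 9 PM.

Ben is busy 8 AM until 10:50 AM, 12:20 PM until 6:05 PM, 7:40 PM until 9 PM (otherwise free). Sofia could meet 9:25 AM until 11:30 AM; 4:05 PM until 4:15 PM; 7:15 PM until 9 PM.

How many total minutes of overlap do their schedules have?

65

Ben free: 10:50-12:20, 18:05-19:40 (invert busy blocks within the working day).
Sofia free: 09:25-11:30, 16:05-16:15, 19:15-21:00.
Ben ∩ Sofia: 10:50-11:30, 19:15-19:40.
So the common availability across everyone is 10:50-11:30, 19:15-19:40.
Summing the common windows: 40 + 25 = 65 minutes.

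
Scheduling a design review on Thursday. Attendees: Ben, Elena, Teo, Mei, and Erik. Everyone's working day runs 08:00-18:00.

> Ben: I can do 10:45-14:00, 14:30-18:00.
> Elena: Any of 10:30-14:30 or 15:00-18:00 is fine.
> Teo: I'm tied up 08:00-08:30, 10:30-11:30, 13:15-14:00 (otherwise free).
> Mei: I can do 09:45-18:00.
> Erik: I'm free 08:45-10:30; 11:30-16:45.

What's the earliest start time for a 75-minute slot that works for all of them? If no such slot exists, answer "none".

Ben free: 10:45-14:00, 14:30-18:00.
Elena free: 10:30-14:30, 15:00-18:00.
Teo free: 08:30-10:30, 11:30-13:15, 14:00-18:00 (invert busy blocks within the working day).
Mei free: 09:45-18:00.
Erik free: 08:45-10:30, 11:30-16:45.
Ben ∩ Elena: 10:45-14:00, 15:00-18:00.
Ben ∩ Elena ∩ Teo: 11:30-13:15, 15:00-18:00.
Ben ∩ Elena ∩ Teo ∩ Mei: 11:30-13:15, 15:00-18:00.
Ben ∩ Elena ∩ Teo ∩ Mei ∩ Erik: 11:30-13:15, 15:00-16:45.
So the common availability across everyone is 11:30-13:15, 15:00-16:45.
The first common window of at least 75 minutes is 11:30-13:15, so the earliest start is 11:30.

11:30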